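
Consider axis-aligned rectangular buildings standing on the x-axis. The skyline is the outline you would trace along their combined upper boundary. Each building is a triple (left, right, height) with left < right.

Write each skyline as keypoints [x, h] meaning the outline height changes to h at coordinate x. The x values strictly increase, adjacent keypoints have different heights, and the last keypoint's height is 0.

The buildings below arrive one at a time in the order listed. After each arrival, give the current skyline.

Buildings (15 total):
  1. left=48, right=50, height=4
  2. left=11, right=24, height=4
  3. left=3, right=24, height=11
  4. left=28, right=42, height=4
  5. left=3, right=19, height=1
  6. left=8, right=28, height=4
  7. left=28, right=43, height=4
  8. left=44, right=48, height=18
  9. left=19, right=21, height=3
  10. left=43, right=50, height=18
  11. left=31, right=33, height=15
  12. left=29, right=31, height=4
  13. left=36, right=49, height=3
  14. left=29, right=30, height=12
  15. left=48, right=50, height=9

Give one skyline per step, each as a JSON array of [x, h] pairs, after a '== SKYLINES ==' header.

== SKYLINES ==
[[48,4],[50,0]]
[[11,4],[24,0],[48,4],[50,0]]
[[3,11],[24,0],[48,4],[50,0]]
[[3,11],[24,0],[28,4],[42,0],[48,4],[50,0]]
[[3,11],[24,0],[28,4],[42,0],[48,4],[50,0]]
[[3,11],[24,4],[42,0],[48,4],[50,0]]
[[3,11],[24,4],[43,0],[48,4],[50,0]]
[[3,11],[24,4],[43,0],[44,18],[48,4],[50,0]]
[[3,11],[24,4],[43,0],[44,18],[48,4],[50,0]]
[[3,11],[24,4],[43,18],[50,0]]
[[3,11],[24,4],[31,15],[33,4],[43,18],[50,0]]
[[3,11],[24,4],[31,15],[33,4],[43,18],[50,0]]
[[3,11],[24,4],[31,15],[33,4],[43,18],[50,0]]
[[3,11],[24,4],[29,12],[30,4],[31,15],[33,4],[43,18],[50,0]]
[[3,11],[24,4],[29,12],[30,4],[31,15],[33,4],[43,18],[50,0]]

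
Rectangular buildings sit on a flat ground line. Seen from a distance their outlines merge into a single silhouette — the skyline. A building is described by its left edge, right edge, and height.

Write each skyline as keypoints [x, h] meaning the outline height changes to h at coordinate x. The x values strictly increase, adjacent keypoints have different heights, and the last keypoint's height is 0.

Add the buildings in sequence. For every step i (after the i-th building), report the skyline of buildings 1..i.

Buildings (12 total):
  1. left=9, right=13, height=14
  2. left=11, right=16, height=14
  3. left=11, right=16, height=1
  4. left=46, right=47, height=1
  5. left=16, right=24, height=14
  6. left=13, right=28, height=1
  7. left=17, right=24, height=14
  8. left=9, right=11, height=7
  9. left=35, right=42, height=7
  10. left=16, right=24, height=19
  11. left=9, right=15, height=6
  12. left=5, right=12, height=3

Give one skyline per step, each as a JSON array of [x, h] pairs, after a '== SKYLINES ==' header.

== SKYLINES ==
[[9,14],[13,0]]
[[9,14],[16,0]]
[[9,14],[16,0]]
[[9,14],[16,0],[46,1],[47,0]]
[[9,14],[24,0],[46,1],[47,0]]
[[9,14],[24,1],[28,0],[46,1],[47,0]]
[[9,14],[24,1],[28,0],[46,1],[47,0]]
[[9,14],[24,1],[28,0],[46,1],[47,0]]
[[9,14],[24,1],[28,0],[35,7],[42,0],[46,1],[47,0]]
[[9,14],[16,19],[24,1],[28,0],[35,7],[42,0],[46,1],[47,0]]
[[9,14],[16,19],[24,1],[28,0],[35,7],[42,0],[46,1],[47,0]]
[[5,3],[9,14],[16,19],[24,1],[28,0],[35,7],[42,0],[46,1],[47,0]]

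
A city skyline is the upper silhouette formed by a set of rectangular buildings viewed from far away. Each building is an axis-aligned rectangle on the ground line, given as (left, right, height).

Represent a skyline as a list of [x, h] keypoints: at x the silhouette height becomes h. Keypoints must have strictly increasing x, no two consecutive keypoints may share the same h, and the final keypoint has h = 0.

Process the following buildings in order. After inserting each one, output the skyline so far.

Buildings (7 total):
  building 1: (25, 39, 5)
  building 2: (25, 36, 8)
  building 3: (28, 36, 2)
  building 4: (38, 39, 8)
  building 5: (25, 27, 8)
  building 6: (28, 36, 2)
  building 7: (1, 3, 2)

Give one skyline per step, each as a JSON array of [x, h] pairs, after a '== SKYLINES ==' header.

== SKYLINES ==
[[25,5],[39,0]]
[[25,8],[36,5],[39,0]]
[[25,8],[36,5],[39,0]]
[[25,8],[36,5],[38,8],[39,0]]
[[25,8],[36,5],[38,8],[39,0]]
[[25,8],[36,5],[38,8],[39,0]]
[[1,2],[3,0],[25,8],[36,5],[38,8],[39,0]]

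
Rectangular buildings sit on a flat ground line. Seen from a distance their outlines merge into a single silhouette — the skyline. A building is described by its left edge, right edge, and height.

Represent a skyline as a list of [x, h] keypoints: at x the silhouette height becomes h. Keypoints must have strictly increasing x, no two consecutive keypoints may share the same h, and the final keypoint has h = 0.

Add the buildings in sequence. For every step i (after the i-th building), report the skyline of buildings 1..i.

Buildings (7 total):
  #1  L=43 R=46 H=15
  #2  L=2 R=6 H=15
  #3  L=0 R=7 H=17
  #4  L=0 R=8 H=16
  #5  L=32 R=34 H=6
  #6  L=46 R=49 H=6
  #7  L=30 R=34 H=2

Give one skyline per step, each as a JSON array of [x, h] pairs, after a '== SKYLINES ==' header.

== SKYLINES ==
[[43,15],[46,0]]
[[2,15],[6,0],[43,15],[46,0]]
[[0,17],[7,0],[43,15],[46,0]]
[[0,17],[7,16],[8,0],[43,15],[46,0]]
[[0,17],[7,16],[8,0],[32,6],[34,0],[43,15],[46,0]]
[[0,17],[7,16],[8,0],[32,6],[34,0],[43,15],[46,6],[49,0]]
[[0,17],[7,16],[8,0],[30,2],[32,6],[34,0],[43,15],[46,6],[49,0]]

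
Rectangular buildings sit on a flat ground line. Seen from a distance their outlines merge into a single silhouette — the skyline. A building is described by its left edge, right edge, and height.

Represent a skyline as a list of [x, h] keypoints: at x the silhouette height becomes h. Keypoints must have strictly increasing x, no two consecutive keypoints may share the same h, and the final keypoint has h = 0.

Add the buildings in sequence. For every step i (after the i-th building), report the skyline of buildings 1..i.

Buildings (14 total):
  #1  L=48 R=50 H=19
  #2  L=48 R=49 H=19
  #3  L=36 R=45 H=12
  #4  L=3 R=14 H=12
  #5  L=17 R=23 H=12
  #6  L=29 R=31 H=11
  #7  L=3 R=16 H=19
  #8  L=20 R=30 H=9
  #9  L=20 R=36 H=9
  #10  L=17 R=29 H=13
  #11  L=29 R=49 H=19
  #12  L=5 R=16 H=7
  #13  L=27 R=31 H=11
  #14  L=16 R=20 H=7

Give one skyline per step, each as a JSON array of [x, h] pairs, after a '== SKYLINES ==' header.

== SKYLINES ==
[[48,19],[50,0]]
[[48,19],[50,0]]
[[36,12],[45,0],[48,19],[50,0]]
[[3,12],[14,0],[36,12],[45,0],[48,19],[50,0]]
[[3,12],[14,0],[17,12],[23,0],[36,12],[45,0],[48,19],[50,0]]
[[3,12],[14,0],[17,12],[23,0],[29,11],[31,0],[36,12],[45,0],[48,19],[50,0]]
[[3,19],[16,0],[17,12],[23,0],[29,11],[31,0],[36,12],[45,0],[48,19],[50,0]]
[[3,19],[16,0],[17,12],[23,9],[29,11],[31,0],[36,12],[45,0],[48,19],[50,0]]
[[3,19],[16,0],[17,12],[23,9],[29,11],[31,9],[36,12],[45,0],[48,19],[50,0]]
[[3,19],[16,0],[17,13],[29,11],[31,9],[36,12],[45,0],[48,19],[50,0]]
[[3,19],[16,0],[17,13],[29,19],[50,0]]
[[3,19],[16,0],[17,13],[29,19],[50,0]]
[[3,19],[16,0],[17,13],[29,19],[50,0]]
[[3,19],[16,7],[17,13],[29,19],[50,0]]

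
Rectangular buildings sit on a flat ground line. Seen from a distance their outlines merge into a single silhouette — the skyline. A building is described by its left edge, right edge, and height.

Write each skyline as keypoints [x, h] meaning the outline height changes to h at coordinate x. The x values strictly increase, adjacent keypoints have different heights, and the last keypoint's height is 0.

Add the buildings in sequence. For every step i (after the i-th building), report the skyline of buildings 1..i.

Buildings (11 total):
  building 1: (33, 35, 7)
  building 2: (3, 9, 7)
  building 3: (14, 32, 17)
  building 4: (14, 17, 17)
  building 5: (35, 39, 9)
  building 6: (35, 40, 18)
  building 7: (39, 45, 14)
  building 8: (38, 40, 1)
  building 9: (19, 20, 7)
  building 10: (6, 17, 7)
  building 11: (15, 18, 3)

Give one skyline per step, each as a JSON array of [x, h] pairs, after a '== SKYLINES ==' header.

== SKYLINES ==
[[33,7],[35,0]]
[[3,7],[9,0],[33,7],[35,0]]
[[3,7],[9,0],[14,17],[32,0],[33,7],[35,0]]
[[3,7],[9,0],[14,17],[32,0],[33,7],[35,0]]
[[3,7],[9,0],[14,17],[32,0],[33,7],[35,9],[39,0]]
[[3,7],[9,0],[14,17],[32,0],[33,7],[35,18],[40,0]]
[[3,7],[9,0],[14,17],[32,0],[33,7],[35,18],[40,14],[45,0]]
[[3,7],[9,0],[14,17],[32,0],[33,7],[35,18],[40,14],[45,0]]
[[3,7],[9,0],[14,17],[32,0],[33,7],[35,18],[40,14],[45,0]]
[[3,7],[14,17],[32,0],[33,7],[35,18],[40,14],[45,0]]
[[3,7],[14,17],[32,0],[33,7],[35,18],[40,14],[45,0]]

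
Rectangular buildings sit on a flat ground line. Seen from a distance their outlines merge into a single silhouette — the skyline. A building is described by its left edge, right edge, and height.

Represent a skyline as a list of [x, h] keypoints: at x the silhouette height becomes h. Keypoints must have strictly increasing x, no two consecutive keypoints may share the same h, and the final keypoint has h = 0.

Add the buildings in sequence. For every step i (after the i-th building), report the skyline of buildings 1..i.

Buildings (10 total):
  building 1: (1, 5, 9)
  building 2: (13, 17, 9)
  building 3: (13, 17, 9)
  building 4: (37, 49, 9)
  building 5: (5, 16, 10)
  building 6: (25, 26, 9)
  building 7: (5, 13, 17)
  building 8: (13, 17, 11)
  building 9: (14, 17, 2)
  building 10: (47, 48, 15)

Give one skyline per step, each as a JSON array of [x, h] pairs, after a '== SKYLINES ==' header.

== SKYLINES ==
[[1,9],[5,0]]
[[1,9],[5,0],[13,9],[17,0]]
[[1,9],[5,0],[13,9],[17,0]]
[[1,9],[5,0],[13,9],[17,0],[37,9],[49,0]]
[[1,9],[5,10],[16,9],[17,0],[37,9],[49,0]]
[[1,9],[5,10],[16,9],[17,0],[25,9],[26,0],[37,9],[49,0]]
[[1,9],[5,17],[13,10],[16,9],[17,0],[25,9],[26,0],[37,9],[49,0]]
[[1,9],[5,17],[13,11],[17,0],[25,9],[26,0],[37,9],[49,0]]
[[1,9],[5,17],[13,11],[17,0],[25,9],[26,0],[37,9],[49,0]]
[[1,9],[5,17],[13,11],[17,0],[25,9],[26,0],[37,9],[47,15],[48,9],[49,0]]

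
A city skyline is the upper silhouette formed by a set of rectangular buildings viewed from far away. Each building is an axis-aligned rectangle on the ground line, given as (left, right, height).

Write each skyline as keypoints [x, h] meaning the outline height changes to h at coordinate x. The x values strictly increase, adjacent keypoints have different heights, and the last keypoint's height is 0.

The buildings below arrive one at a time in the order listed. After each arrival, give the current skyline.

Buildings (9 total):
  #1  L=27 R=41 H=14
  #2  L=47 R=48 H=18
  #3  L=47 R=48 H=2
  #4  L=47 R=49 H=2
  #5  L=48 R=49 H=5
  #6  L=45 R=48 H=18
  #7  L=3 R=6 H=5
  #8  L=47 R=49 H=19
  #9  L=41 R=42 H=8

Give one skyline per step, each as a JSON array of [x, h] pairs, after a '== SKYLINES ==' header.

== SKYLINES ==
[[27,14],[41,0]]
[[27,14],[41,0],[47,18],[48,0]]
[[27,14],[41,0],[47,18],[48,0]]
[[27,14],[41,0],[47,18],[48,2],[49,0]]
[[27,14],[41,0],[47,18],[48,5],[49,0]]
[[27,14],[41,0],[45,18],[48,5],[49,0]]
[[3,5],[6,0],[27,14],[41,0],[45,18],[48,5],[49,0]]
[[3,5],[6,0],[27,14],[41,0],[45,18],[47,19],[49,0]]
[[3,5],[6,0],[27,14],[41,8],[42,0],[45,18],[47,19],[49,0]]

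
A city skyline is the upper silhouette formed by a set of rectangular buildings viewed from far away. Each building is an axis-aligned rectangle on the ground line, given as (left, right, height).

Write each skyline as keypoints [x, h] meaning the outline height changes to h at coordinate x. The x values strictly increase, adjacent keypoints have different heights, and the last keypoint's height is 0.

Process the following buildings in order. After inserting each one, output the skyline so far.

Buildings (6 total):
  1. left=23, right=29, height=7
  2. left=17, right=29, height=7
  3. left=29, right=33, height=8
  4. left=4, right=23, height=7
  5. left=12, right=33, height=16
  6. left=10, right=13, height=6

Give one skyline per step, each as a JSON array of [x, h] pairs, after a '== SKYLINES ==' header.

== SKYLINES ==
[[23,7],[29,0]]
[[17,7],[29,0]]
[[17,7],[29,8],[33,0]]
[[4,7],[29,8],[33,0]]
[[4,7],[12,16],[33,0]]
[[4,7],[12,16],[33,0]]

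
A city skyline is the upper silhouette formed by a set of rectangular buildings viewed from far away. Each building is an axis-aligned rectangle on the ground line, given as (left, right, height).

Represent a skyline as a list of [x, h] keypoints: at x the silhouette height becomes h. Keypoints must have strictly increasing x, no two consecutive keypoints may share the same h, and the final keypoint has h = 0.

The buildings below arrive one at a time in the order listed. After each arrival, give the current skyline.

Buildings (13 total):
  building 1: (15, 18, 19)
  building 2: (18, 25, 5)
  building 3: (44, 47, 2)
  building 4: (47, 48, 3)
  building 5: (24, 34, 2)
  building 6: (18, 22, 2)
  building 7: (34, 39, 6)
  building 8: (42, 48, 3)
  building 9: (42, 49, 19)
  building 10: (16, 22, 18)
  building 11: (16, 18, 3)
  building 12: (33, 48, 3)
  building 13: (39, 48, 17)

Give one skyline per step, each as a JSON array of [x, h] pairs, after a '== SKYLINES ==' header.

== SKYLINES ==
[[15,19],[18,0]]
[[15,19],[18,5],[25,0]]
[[15,19],[18,5],[25,0],[44,2],[47,0]]
[[15,19],[18,5],[25,0],[44,2],[47,3],[48,0]]
[[15,19],[18,5],[25,2],[34,0],[44,2],[47,3],[48,0]]
[[15,19],[18,5],[25,2],[34,0],[44,2],[47,3],[48,0]]
[[15,19],[18,5],[25,2],[34,6],[39,0],[44,2],[47,3],[48,0]]
[[15,19],[18,5],[25,2],[34,6],[39,0],[42,3],[48,0]]
[[15,19],[18,5],[25,2],[34,6],[39,0],[42,19],[49,0]]
[[15,19],[18,18],[22,5],[25,2],[34,6],[39,0],[42,19],[49,0]]
[[15,19],[18,18],[22,5],[25,2],[34,6],[39,0],[42,19],[49,0]]
[[15,19],[18,18],[22,5],[25,2],[33,3],[34,6],[39,3],[42,19],[49,0]]
[[15,19],[18,18],[22,5],[25,2],[33,3],[34,6],[39,17],[42,19],[49,0]]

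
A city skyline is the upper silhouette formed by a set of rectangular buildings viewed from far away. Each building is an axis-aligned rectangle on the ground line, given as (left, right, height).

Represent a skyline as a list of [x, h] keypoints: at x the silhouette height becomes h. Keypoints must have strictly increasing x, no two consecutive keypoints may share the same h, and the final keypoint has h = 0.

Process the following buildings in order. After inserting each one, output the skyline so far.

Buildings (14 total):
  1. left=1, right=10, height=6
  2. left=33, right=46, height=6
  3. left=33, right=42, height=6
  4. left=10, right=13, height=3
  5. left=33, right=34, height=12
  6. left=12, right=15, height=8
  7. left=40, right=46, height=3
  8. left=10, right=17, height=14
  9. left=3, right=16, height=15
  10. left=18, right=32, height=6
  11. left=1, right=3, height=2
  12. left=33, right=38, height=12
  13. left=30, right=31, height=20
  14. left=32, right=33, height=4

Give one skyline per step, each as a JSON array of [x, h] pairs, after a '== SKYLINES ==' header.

== SKYLINES ==
[[1,6],[10,0]]
[[1,6],[10,0],[33,6],[46,0]]
[[1,6],[10,0],[33,6],[46,0]]
[[1,6],[10,3],[13,0],[33,6],[46,0]]
[[1,6],[10,3],[13,0],[33,12],[34,6],[46,0]]
[[1,6],[10,3],[12,8],[15,0],[33,12],[34,6],[46,0]]
[[1,6],[10,3],[12,8],[15,0],[33,12],[34,6],[46,0]]
[[1,6],[10,14],[17,0],[33,12],[34,6],[46,0]]
[[1,6],[3,15],[16,14],[17,0],[33,12],[34,6],[46,0]]
[[1,6],[3,15],[16,14],[17,0],[18,6],[32,0],[33,12],[34,6],[46,0]]
[[1,6],[3,15],[16,14],[17,0],[18,6],[32,0],[33,12],[34,6],[46,0]]
[[1,6],[3,15],[16,14],[17,0],[18,6],[32,0],[33,12],[38,6],[46,0]]
[[1,6],[3,15],[16,14],[17,0],[18,6],[30,20],[31,6],[32,0],[33,12],[38,6],[46,0]]
[[1,6],[3,15],[16,14],[17,0],[18,6],[30,20],[31,6],[32,4],[33,12],[38,6],[46,0]]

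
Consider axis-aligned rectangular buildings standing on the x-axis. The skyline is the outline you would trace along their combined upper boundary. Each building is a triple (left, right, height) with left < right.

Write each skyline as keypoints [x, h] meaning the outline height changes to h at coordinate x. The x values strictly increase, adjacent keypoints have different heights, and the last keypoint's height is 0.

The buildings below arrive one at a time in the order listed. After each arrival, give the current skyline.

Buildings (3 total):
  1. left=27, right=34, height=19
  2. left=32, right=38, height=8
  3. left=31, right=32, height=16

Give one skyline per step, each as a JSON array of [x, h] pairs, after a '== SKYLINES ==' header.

== SKYLINES ==
[[27,19],[34,0]]
[[27,19],[34,8],[38,0]]
[[27,19],[34,8],[38,0]]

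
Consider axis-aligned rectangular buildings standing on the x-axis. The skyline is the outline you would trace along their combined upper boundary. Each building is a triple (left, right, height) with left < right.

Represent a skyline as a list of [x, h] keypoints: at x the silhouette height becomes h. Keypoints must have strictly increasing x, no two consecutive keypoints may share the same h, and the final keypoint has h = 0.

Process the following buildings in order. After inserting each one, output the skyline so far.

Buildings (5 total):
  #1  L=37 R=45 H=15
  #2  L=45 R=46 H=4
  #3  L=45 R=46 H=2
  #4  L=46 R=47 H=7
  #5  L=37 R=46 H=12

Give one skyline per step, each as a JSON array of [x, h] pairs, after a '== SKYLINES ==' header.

== SKYLINES ==
[[37,15],[45,0]]
[[37,15],[45,4],[46,0]]
[[37,15],[45,4],[46,0]]
[[37,15],[45,4],[46,7],[47,0]]
[[37,15],[45,12],[46,7],[47,0]]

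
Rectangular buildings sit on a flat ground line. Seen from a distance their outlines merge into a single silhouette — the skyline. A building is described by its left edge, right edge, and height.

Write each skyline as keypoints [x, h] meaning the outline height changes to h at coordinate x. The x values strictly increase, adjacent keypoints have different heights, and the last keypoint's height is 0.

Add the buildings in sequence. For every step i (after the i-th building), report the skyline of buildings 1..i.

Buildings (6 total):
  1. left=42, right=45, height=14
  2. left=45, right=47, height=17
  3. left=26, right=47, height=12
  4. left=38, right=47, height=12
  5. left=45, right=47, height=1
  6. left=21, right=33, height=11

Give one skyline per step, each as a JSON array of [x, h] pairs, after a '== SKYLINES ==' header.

== SKYLINES ==
[[42,14],[45,0]]
[[42,14],[45,17],[47,0]]
[[26,12],[42,14],[45,17],[47,0]]
[[26,12],[42,14],[45,17],[47,0]]
[[26,12],[42,14],[45,17],[47,0]]
[[21,11],[26,12],[42,14],[45,17],[47,0]]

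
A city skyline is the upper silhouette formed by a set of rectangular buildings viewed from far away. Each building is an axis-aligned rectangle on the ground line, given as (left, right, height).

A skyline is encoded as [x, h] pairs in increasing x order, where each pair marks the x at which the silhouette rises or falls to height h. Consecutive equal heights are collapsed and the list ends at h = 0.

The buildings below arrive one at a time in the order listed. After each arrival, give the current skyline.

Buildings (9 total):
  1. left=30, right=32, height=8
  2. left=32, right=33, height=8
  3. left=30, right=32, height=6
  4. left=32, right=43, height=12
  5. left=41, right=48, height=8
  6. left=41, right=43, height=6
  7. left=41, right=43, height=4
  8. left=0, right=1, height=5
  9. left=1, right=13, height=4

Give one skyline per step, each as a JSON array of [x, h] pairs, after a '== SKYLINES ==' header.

== SKYLINES ==
[[30,8],[32,0]]
[[30,8],[33,0]]
[[30,8],[33,0]]
[[30,8],[32,12],[43,0]]
[[30,8],[32,12],[43,8],[48,0]]
[[30,8],[32,12],[43,8],[48,0]]
[[30,8],[32,12],[43,8],[48,0]]
[[0,5],[1,0],[30,8],[32,12],[43,8],[48,0]]
[[0,5],[1,4],[13,0],[30,8],[32,12],[43,8],[48,0]]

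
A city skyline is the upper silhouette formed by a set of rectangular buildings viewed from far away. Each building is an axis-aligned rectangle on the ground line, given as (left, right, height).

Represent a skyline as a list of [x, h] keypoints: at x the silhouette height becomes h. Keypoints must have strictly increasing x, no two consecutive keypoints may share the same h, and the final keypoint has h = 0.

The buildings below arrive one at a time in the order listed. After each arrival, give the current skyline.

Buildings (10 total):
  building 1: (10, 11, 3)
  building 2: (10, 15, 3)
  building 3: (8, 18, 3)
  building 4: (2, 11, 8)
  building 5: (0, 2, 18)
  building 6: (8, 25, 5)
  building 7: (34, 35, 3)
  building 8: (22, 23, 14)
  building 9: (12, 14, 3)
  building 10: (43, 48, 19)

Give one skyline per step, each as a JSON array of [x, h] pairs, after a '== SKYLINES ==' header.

== SKYLINES ==
[[10,3],[11,0]]
[[10,3],[15,0]]
[[8,3],[18,0]]
[[2,8],[11,3],[18,0]]
[[0,18],[2,8],[11,3],[18,0]]
[[0,18],[2,8],[11,5],[25,0]]
[[0,18],[2,8],[11,5],[25,0],[34,3],[35,0]]
[[0,18],[2,8],[11,5],[22,14],[23,5],[25,0],[34,3],[35,0]]
[[0,18],[2,8],[11,5],[22,14],[23,5],[25,0],[34,3],[35,0]]
[[0,18],[2,8],[11,5],[22,14],[23,5],[25,0],[34,3],[35,0],[43,19],[48,0]]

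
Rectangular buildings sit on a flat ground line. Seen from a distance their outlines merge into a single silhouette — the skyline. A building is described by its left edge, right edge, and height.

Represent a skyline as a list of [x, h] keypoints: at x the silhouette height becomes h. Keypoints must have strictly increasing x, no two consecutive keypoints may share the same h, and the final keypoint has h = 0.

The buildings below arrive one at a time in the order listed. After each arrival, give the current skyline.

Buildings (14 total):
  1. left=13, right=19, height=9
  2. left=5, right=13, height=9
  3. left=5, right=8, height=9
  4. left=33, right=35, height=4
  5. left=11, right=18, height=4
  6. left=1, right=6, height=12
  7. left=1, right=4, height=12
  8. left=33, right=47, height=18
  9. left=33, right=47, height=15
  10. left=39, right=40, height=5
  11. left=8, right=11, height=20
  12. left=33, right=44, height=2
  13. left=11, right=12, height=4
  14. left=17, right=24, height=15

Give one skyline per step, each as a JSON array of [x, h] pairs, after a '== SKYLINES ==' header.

== SKYLINES ==
[[13,9],[19,0]]
[[5,9],[19,0]]
[[5,9],[19,0]]
[[5,9],[19,0],[33,4],[35,0]]
[[5,9],[19,0],[33,4],[35,0]]
[[1,12],[6,9],[19,0],[33,4],[35,0]]
[[1,12],[6,9],[19,0],[33,4],[35,0]]
[[1,12],[6,9],[19,0],[33,18],[47,0]]
[[1,12],[6,9],[19,0],[33,18],[47,0]]
[[1,12],[6,9],[19,0],[33,18],[47,0]]
[[1,12],[6,9],[8,20],[11,9],[19,0],[33,18],[47,0]]
[[1,12],[6,9],[8,20],[11,9],[19,0],[33,18],[47,0]]
[[1,12],[6,9],[8,20],[11,9],[19,0],[33,18],[47,0]]
[[1,12],[6,9],[8,20],[11,9],[17,15],[24,0],[33,18],[47,0]]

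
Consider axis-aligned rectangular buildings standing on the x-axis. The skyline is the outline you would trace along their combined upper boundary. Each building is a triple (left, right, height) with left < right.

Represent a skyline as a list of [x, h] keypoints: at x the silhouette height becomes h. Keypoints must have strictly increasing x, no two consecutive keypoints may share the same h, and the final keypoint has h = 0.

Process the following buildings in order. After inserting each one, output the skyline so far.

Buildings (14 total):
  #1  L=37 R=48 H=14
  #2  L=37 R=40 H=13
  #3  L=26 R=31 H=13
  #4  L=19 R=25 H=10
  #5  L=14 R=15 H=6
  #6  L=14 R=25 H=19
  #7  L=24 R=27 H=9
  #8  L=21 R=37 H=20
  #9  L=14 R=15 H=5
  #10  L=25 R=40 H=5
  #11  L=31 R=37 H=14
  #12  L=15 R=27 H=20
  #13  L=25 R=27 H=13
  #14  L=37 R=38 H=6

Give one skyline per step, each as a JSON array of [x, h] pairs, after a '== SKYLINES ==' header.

== SKYLINES ==
[[37,14],[48,0]]
[[37,14],[48,0]]
[[26,13],[31,0],[37,14],[48,0]]
[[19,10],[25,0],[26,13],[31,0],[37,14],[48,0]]
[[14,6],[15,0],[19,10],[25,0],[26,13],[31,0],[37,14],[48,0]]
[[14,19],[25,0],[26,13],[31,0],[37,14],[48,0]]
[[14,19],[25,9],[26,13],[31,0],[37,14],[48,0]]
[[14,19],[21,20],[37,14],[48,0]]
[[14,19],[21,20],[37,14],[48,0]]
[[14,19],[21,20],[37,14],[48,0]]
[[14,19],[21,20],[37,14],[48,0]]
[[14,19],[15,20],[37,14],[48,0]]
[[14,19],[15,20],[37,14],[48,0]]
[[14,19],[15,20],[37,14],[48,0]]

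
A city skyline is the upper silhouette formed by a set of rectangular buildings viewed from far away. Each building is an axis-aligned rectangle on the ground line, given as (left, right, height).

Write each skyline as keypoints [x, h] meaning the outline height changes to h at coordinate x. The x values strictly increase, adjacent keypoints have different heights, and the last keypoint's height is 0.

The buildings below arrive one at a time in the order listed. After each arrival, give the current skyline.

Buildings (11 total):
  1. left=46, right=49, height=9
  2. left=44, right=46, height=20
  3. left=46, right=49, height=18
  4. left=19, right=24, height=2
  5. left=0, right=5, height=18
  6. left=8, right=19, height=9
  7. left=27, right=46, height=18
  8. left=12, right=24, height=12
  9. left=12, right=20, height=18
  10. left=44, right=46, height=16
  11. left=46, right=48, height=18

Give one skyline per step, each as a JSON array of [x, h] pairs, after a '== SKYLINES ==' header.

== SKYLINES ==
[[46,9],[49,0]]
[[44,20],[46,9],[49,0]]
[[44,20],[46,18],[49,0]]
[[19,2],[24,0],[44,20],[46,18],[49,0]]
[[0,18],[5,0],[19,2],[24,0],[44,20],[46,18],[49,0]]
[[0,18],[5,0],[8,9],[19,2],[24,0],[44,20],[46,18],[49,0]]
[[0,18],[5,0],[8,9],[19,2],[24,0],[27,18],[44,20],[46,18],[49,0]]
[[0,18],[5,0],[8,9],[12,12],[24,0],[27,18],[44,20],[46,18],[49,0]]
[[0,18],[5,0],[8,9],[12,18],[20,12],[24,0],[27,18],[44,20],[46,18],[49,0]]
[[0,18],[5,0],[8,9],[12,18],[20,12],[24,0],[27,18],[44,20],[46,18],[49,0]]
[[0,18],[5,0],[8,9],[12,18],[20,12],[24,0],[27,18],[44,20],[46,18],[49,0]]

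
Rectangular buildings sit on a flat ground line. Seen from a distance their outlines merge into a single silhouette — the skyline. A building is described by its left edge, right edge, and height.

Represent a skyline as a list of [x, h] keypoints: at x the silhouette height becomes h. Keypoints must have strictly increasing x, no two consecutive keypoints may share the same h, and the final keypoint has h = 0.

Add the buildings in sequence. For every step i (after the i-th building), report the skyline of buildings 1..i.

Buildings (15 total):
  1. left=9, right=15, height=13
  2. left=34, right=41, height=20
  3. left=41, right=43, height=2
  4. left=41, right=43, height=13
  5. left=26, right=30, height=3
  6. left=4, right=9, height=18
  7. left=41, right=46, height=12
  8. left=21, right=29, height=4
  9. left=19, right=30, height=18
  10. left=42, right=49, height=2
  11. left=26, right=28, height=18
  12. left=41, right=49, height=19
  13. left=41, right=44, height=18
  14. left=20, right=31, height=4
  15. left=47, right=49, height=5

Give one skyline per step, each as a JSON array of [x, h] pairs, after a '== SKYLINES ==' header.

== SKYLINES ==
[[9,13],[15,0]]
[[9,13],[15,0],[34,20],[41,0]]
[[9,13],[15,0],[34,20],[41,2],[43,0]]
[[9,13],[15,0],[34,20],[41,13],[43,0]]
[[9,13],[15,0],[26,3],[30,0],[34,20],[41,13],[43,0]]
[[4,18],[9,13],[15,0],[26,3],[30,0],[34,20],[41,13],[43,0]]
[[4,18],[9,13],[15,0],[26,3],[30,0],[34,20],[41,13],[43,12],[46,0]]
[[4,18],[9,13],[15,0],[21,4],[29,3],[30,0],[34,20],[41,13],[43,12],[46,0]]
[[4,18],[9,13],[15,0],[19,18],[30,0],[34,20],[41,13],[43,12],[46,0]]
[[4,18],[9,13],[15,0],[19,18],[30,0],[34,20],[41,13],[43,12],[46,2],[49,0]]
[[4,18],[9,13],[15,0],[19,18],[30,0],[34,20],[41,13],[43,12],[46,2],[49,0]]
[[4,18],[9,13],[15,0],[19,18],[30,0],[34,20],[41,19],[49,0]]
[[4,18],[9,13],[15,0],[19,18],[30,0],[34,20],[41,19],[49,0]]
[[4,18],[9,13],[15,0],[19,18],[30,4],[31,0],[34,20],[41,19],[49,0]]
[[4,18],[9,13],[15,0],[19,18],[30,4],[31,0],[34,20],[41,19],[49,0]]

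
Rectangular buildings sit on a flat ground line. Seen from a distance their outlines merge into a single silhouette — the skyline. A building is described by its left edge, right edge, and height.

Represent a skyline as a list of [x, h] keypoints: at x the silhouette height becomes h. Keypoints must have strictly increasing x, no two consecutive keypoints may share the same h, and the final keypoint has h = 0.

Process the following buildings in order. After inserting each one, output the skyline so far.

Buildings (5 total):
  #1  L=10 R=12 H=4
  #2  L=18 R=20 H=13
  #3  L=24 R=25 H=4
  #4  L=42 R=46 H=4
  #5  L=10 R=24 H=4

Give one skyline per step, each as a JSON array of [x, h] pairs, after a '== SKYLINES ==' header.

== SKYLINES ==
[[10,4],[12,0]]
[[10,4],[12,0],[18,13],[20,0]]
[[10,4],[12,0],[18,13],[20,0],[24,4],[25,0]]
[[10,4],[12,0],[18,13],[20,0],[24,4],[25,0],[42,4],[46,0]]
[[10,4],[18,13],[20,4],[25,0],[42,4],[46,0]]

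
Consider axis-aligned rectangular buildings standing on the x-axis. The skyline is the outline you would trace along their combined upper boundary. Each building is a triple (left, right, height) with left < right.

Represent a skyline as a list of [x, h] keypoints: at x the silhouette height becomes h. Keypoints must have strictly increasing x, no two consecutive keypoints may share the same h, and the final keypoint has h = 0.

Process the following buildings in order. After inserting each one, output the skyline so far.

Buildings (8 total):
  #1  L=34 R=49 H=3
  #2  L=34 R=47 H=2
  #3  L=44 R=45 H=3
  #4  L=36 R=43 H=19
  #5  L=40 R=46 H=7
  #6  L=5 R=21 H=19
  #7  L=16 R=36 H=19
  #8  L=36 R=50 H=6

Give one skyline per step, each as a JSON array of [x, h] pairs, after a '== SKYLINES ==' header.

== SKYLINES ==
[[34,3],[49,0]]
[[34,3],[49,0]]
[[34,3],[49,0]]
[[34,3],[36,19],[43,3],[49,0]]
[[34,3],[36,19],[43,7],[46,3],[49,0]]
[[5,19],[21,0],[34,3],[36,19],[43,7],[46,3],[49,0]]
[[5,19],[43,7],[46,3],[49,0]]
[[5,19],[43,7],[46,6],[50,0]]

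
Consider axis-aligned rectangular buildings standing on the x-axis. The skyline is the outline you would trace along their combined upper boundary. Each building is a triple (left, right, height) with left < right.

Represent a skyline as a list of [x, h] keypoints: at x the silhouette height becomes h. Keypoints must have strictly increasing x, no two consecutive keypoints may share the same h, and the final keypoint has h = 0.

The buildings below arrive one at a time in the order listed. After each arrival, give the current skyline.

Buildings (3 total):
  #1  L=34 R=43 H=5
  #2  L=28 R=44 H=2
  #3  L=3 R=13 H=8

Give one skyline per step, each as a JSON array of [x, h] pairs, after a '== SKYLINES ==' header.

== SKYLINES ==
[[34,5],[43,0]]
[[28,2],[34,5],[43,2],[44,0]]
[[3,8],[13,0],[28,2],[34,5],[43,2],[44,0]]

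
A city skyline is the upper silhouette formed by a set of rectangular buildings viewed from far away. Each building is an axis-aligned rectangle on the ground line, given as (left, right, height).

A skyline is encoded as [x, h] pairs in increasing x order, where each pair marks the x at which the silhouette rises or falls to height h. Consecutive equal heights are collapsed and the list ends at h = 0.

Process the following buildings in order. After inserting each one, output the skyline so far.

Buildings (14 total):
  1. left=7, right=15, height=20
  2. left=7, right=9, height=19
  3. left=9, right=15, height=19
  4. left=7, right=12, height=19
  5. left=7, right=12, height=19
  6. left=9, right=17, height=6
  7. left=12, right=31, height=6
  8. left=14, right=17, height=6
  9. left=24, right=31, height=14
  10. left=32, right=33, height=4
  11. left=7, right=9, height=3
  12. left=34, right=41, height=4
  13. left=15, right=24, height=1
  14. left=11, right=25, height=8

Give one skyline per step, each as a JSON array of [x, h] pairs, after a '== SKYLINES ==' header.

== SKYLINES ==
[[7,20],[15,0]]
[[7,20],[15,0]]
[[7,20],[15,0]]
[[7,20],[15,0]]
[[7,20],[15,0]]
[[7,20],[15,6],[17,0]]
[[7,20],[15,6],[31,0]]
[[7,20],[15,6],[31,0]]
[[7,20],[15,6],[24,14],[31,0]]
[[7,20],[15,6],[24,14],[31,0],[32,4],[33,0]]
[[7,20],[15,6],[24,14],[31,0],[32,4],[33,0]]
[[7,20],[15,6],[24,14],[31,0],[32,4],[33,0],[34,4],[41,0]]
[[7,20],[15,6],[24,14],[31,0],[32,4],[33,0],[34,4],[41,0]]
[[7,20],[15,8],[24,14],[31,0],[32,4],[33,0],[34,4],[41,0]]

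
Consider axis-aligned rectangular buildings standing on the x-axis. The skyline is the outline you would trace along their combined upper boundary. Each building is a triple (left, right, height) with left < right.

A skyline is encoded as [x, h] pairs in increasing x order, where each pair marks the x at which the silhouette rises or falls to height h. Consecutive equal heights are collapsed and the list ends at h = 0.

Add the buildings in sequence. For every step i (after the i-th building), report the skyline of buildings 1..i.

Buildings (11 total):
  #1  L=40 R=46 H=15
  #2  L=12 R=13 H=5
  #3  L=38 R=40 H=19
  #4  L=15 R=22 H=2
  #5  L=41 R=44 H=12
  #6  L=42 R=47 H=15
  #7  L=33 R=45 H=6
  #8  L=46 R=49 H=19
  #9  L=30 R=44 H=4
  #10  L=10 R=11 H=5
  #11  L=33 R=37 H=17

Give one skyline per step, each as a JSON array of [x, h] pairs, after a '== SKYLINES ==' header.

== SKYLINES ==
[[40,15],[46,0]]
[[12,5],[13,0],[40,15],[46,0]]
[[12,5],[13,0],[38,19],[40,15],[46,0]]
[[12,5],[13,0],[15,2],[22,0],[38,19],[40,15],[46,0]]
[[12,5],[13,0],[15,2],[22,0],[38,19],[40,15],[46,0]]
[[12,5],[13,0],[15,2],[22,0],[38,19],[40,15],[47,0]]
[[12,5],[13,0],[15,2],[22,0],[33,6],[38,19],[40,15],[47,0]]
[[12,5],[13,0],[15,2],[22,0],[33,6],[38,19],[40,15],[46,19],[49,0]]
[[12,5],[13,0],[15,2],[22,0],[30,4],[33,6],[38,19],[40,15],[46,19],[49,0]]
[[10,5],[11,0],[12,5],[13,0],[15,2],[22,0],[30,4],[33,6],[38,19],[40,15],[46,19],[49,0]]
[[10,5],[11,0],[12,5],[13,0],[15,2],[22,0],[30,4],[33,17],[37,6],[38,19],[40,15],[46,19],[49,0]]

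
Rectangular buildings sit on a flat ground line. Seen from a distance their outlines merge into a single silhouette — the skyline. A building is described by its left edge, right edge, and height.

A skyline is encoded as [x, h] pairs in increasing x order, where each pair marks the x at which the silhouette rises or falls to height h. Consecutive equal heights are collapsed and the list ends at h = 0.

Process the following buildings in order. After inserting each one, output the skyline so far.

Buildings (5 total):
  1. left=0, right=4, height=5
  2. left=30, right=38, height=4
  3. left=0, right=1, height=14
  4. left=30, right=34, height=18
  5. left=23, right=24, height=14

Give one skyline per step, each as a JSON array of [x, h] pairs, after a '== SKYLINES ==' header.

== SKYLINES ==
[[0,5],[4,0]]
[[0,5],[4,0],[30,4],[38,0]]
[[0,14],[1,5],[4,0],[30,4],[38,0]]
[[0,14],[1,5],[4,0],[30,18],[34,4],[38,0]]
[[0,14],[1,5],[4,0],[23,14],[24,0],[30,18],[34,4],[38,0]]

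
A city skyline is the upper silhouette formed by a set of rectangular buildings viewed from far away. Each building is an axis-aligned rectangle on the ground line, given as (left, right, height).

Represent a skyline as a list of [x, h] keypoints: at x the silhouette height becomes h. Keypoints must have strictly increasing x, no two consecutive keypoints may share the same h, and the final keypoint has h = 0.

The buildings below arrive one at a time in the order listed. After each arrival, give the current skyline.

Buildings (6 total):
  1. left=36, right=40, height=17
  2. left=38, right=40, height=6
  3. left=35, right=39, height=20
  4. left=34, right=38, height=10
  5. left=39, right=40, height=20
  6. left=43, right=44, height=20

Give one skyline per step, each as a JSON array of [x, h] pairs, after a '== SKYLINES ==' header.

== SKYLINES ==
[[36,17],[40,0]]
[[36,17],[40,0]]
[[35,20],[39,17],[40,0]]
[[34,10],[35,20],[39,17],[40,0]]
[[34,10],[35,20],[40,0]]
[[34,10],[35,20],[40,0],[43,20],[44,0]]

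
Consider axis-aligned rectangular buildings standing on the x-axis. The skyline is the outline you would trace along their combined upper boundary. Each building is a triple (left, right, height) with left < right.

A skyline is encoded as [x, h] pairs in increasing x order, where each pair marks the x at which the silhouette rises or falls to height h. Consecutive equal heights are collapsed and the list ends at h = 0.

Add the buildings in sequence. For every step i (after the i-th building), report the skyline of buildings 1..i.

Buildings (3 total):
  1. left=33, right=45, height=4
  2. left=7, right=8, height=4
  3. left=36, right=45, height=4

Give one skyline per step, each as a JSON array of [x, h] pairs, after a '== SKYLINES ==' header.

== SKYLINES ==
[[33,4],[45,0]]
[[7,4],[8,0],[33,4],[45,0]]
[[7,4],[8,0],[33,4],[45,0]]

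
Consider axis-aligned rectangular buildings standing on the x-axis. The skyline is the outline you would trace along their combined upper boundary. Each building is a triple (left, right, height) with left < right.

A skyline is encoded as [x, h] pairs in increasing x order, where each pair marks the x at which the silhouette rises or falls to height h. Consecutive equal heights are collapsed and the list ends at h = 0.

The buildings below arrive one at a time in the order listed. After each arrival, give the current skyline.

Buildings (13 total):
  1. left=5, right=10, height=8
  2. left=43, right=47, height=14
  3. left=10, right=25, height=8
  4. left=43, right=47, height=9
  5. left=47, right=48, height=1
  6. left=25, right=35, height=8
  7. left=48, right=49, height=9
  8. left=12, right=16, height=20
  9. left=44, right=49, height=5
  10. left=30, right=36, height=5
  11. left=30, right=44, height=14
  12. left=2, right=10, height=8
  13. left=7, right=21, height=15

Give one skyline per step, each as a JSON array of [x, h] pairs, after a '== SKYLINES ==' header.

== SKYLINES ==
[[5,8],[10,0]]
[[5,8],[10,0],[43,14],[47,0]]
[[5,8],[25,0],[43,14],[47,0]]
[[5,8],[25,0],[43,14],[47,0]]
[[5,8],[25,0],[43,14],[47,1],[48,0]]
[[5,8],[35,0],[43,14],[47,1],[48,0]]
[[5,8],[35,0],[43,14],[47,1],[48,9],[49,0]]
[[5,8],[12,20],[16,8],[35,0],[43,14],[47,1],[48,9],[49,0]]
[[5,8],[12,20],[16,8],[35,0],[43,14],[47,5],[48,9],[49,0]]
[[5,8],[12,20],[16,8],[35,5],[36,0],[43,14],[47,5],[48,9],[49,0]]
[[5,8],[12,20],[16,8],[30,14],[47,5],[48,9],[49,0]]
[[2,8],[12,20],[16,8],[30,14],[47,5],[48,9],[49,0]]
[[2,8],[7,15],[12,20],[16,15],[21,8],[30,14],[47,5],[48,9],[49,0]]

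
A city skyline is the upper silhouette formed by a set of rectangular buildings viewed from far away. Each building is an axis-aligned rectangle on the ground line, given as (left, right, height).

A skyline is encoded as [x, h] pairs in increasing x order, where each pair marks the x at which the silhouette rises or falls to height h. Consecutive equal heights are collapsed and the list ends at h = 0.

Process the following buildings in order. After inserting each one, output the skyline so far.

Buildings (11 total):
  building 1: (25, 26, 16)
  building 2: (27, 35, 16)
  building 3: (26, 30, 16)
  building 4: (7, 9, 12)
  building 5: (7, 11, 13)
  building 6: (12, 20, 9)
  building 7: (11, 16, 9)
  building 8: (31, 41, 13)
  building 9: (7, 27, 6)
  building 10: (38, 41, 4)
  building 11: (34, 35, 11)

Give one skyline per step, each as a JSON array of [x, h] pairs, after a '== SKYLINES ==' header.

== SKYLINES ==
[[25,16],[26,0]]
[[25,16],[26,0],[27,16],[35,0]]
[[25,16],[35,0]]
[[7,12],[9,0],[25,16],[35,0]]
[[7,13],[11,0],[25,16],[35,0]]
[[7,13],[11,0],[12,9],[20,0],[25,16],[35,0]]
[[7,13],[11,9],[20,0],[25,16],[35,0]]
[[7,13],[11,9],[20,0],[25,16],[35,13],[41,0]]
[[7,13],[11,9],[20,6],[25,16],[35,13],[41,0]]
[[7,13],[11,9],[20,6],[25,16],[35,13],[41,0]]
[[7,13],[11,9],[20,6],[25,16],[35,13],[41,0]]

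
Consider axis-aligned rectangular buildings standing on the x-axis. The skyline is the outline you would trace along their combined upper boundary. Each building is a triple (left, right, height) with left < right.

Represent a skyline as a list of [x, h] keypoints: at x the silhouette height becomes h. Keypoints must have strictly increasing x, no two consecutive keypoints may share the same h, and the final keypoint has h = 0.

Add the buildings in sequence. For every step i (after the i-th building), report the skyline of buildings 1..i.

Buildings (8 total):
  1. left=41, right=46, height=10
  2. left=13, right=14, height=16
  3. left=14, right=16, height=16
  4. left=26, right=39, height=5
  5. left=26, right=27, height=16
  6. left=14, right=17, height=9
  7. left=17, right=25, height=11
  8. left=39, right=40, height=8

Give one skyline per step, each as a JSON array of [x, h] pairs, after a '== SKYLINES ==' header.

== SKYLINES ==
[[41,10],[46,0]]
[[13,16],[14,0],[41,10],[46,0]]
[[13,16],[16,0],[41,10],[46,0]]
[[13,16],[16,0],[26,5],[39,0],[41,10],[46,0]]
[[13,16],[16,0],[26,16],[27,5],[39,0],[41,10],[46,0]]
[[13,16],[16,9],[17,0],[26,16],[27,5],[39,0],[41,10],[46,0]]
[[13,16],[16,9],[17,11],[25,0],[26,16],[27,5],[39,0],[41,10],[46,0]]
[[13,16],[16,9],[17,11],[25,0],[26,16],[27,5],[39,8],[40,0],[41,10],[46,0]]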